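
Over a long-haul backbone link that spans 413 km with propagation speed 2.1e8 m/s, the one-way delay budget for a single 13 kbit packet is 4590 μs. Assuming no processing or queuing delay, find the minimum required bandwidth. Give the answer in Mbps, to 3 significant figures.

4.96 Mbps

Propagation delay = 413000 / 210000000 = 1966.67 μs.
Transmission budget = 4590 − 1966.67 = 2623.33 μs.
R ≥ L / t_tx = 13000 bits / 0.00262333 s = 4.96 Mbps.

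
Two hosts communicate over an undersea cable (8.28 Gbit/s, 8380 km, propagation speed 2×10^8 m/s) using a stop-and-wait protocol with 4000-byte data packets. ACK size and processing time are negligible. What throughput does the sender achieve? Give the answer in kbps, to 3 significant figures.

382 kbps

t_tx = L/R = 32000/8.28e+09 = 3.86473e-06 s.
t_prop = 8380000/200000000 = 0.0419 s; RTT = 0.0838 s.
Cycle = t_tx + RTT = 0.0838039 s.
Throughput = L / cycle = 32000 / 0.0838039 = 382 kbps.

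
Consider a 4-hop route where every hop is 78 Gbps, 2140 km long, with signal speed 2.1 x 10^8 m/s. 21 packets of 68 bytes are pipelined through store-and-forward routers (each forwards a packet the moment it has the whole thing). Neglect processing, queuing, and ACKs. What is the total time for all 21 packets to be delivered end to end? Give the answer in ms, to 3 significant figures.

40.8 ms

Per-hop transmission t_tx = L/R = 544/78000000000 = 6.97436e-06 ms.
Per-hop propagation t_prop = 2140000/210000000 = 10.1905 ms.
Pipeline fill: first packet needs 4·t_tx to clear all hops; remaining 20 packets each add one t_tx.
Total = (4+21-1)·t_tx + 4·t_prop = 24·6.97436e-06 + 4·10.1905 = 40.8 ms.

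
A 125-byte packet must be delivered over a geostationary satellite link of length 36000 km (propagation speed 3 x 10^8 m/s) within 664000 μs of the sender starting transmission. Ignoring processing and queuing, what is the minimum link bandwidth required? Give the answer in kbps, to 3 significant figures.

L = 1000 bits.
Propagation delay = 36000000 / 300000000 = 120000 μs.
Transmission budget = 664000 − 120000 = 544000 μs.
R ≥ L / t_tx = 1000 bits / 0.544 s = 1.84 kbps.

1.84 kbps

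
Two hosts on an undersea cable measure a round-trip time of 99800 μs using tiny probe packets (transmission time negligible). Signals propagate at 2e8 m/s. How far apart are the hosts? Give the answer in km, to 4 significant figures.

9980 km

One-way propagation = RTT/2 = 49900 μs.
d = s × t = 200000000 × 0.0499 = 9980 km.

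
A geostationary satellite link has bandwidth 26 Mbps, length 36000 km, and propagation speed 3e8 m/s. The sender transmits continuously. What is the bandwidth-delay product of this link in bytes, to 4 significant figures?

Propagation delay = 36000000 / 300000000 = 0.12 s.
BDP = R × t_prop = 26000000 × 0.12 = 3120000 bits.
In bytes: 3120000/8 = 390000 bytes.

390000 bytes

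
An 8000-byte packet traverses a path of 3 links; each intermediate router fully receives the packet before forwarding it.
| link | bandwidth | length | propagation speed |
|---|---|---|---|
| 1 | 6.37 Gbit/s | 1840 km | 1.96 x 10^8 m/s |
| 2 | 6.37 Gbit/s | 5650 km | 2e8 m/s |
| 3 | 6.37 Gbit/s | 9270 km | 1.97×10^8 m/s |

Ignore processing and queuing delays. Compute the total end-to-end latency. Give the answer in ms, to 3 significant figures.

84.7 ms

L = 8000 × 8 = 64000 bits.
Transmission delay per hop = L/R = 64000/6370000000 = 0.0100471 ms; 3 hops → 0.0301413 ms.
Propagation delays (d/s per hop): 9.38776, 28.25, 47.0558 ms; sum = 84.6936 ms.
End-to-end = 84.7 ms.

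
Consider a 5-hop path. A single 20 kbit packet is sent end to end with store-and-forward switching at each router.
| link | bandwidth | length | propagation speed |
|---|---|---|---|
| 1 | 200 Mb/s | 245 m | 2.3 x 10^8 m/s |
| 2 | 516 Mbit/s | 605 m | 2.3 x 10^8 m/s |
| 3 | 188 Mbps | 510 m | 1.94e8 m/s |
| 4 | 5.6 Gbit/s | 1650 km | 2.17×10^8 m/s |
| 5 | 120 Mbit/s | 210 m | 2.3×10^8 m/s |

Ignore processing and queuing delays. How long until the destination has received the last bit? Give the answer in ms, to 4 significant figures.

8.026 ms

L = 20000 bits.
Transmission delays (L/R per hop): 0.1, 0.0387597, 0.106383, 0.00357143, 0.166667 ms; sum = 0.415381 ms.
Propagation delays (d/s per hop): 0.00106522, 0.00263043, 0.00262887, 7.60369, 0.000913043 ms; sum = 7.61092 ms.
End-to-end = 8.026 ms.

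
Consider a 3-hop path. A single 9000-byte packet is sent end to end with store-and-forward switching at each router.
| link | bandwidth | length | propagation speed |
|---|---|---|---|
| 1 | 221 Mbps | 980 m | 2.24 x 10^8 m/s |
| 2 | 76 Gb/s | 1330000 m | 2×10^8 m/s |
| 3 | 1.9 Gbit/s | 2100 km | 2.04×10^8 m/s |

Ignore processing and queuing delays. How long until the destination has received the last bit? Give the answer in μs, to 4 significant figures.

L = 9000 × 8 = 72000 bits.
Transmission delays (L/R per hop): 325.792, 0.947368, 37.8947 μs; sum = 364.634 μs.
Propagation delays (d/s per hop): 4.375, 6650, 10294.1 μs; sum = 16948.5 μs.
End-to-end = 17310 μs.

17310 μs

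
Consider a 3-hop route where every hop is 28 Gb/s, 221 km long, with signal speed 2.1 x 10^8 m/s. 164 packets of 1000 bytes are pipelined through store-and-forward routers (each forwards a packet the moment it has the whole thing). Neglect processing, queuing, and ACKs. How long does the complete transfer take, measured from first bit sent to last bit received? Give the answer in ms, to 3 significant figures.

3.20 ms

Per-hop transmission t_tx = L/R = 8000/28000000000 = 0.000285714 ms.
Per-hop propagation t_prop = 221000/210000000 = 1.05238 ms.
Pipeline fill: first packet needs 3·t_tx to clear all hops; remaining 163 packets each add one t_tx.
Total = (3+164-1)·t_tx + 3·t_prop = 166·0.000285714 + 3·1.05238 = 3.20 ms.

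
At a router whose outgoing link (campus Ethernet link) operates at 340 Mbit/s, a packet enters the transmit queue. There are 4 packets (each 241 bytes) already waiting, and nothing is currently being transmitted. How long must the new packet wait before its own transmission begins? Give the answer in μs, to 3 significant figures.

Each queued packet: L/R = 1928/340000000 = 5.67059 μs.
4 queued → 22.6824 μs.
Queuing delay = 22.7 μs.

22.7 μs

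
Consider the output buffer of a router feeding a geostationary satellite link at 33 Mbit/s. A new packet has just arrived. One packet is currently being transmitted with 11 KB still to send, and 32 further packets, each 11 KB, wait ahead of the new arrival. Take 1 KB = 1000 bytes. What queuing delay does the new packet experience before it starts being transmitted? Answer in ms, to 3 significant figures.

Each queued packet: L/R = 88000/33000000 = 2.66667 ms.
32 queued → 85.3333 ms.
Plus remaining 88000 bits of current packet: 2.66667 ms.
Queuing delay = 88.0 ms.

88.0 ms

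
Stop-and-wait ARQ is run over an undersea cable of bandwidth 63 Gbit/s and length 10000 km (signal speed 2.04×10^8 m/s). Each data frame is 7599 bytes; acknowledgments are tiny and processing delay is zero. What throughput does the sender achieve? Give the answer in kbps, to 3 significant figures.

620 kbps

t_tx = L/R = 60792/63000000000 = 9.64952e-07 s.
t_prop = 10000000/204000000 = 0.0490196 s; RTT = 0.0980392 s.
Cycle = t_tx + RTT = 0.0980402 s.
Throughput = L / cycle = 60792 / 0.0980402 = 620 kbps.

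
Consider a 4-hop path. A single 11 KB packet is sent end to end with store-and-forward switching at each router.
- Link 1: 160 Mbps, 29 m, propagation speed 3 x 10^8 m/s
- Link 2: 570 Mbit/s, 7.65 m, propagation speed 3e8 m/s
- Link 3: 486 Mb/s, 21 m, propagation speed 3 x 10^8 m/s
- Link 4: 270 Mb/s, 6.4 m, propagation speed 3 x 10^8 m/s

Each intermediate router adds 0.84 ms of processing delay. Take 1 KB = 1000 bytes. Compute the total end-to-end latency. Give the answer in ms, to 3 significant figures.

3.73 ms

L = 88000 bits.
Transmission delays (L/R per hop): 0.55, 0.154386, 0.18107, 0.325926 ms; sum = 1.21138 ms.
Propagation delays (d/s per hop): 9.66667e-05, 2.55e-05, 7e-05, 2.13333e-05 ms; sum = 0.0002135 ms.
Processing at 3 router(s): 3 × 0.84 ms = 2.52 ms.
End-to-end = 3.73 ms.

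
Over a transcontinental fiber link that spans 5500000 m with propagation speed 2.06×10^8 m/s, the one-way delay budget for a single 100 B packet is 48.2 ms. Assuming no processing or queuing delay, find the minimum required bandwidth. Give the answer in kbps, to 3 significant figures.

L = 800 bits.
Propagation delay = 5500000 / 206000000 = 26.699 ms.
Transmission budget = 48.2 − 26.699 = 21.501 ms.
R ≥ L / t_tx = 800 bits / 0.021501 s = 37.2 kbps.

37.2 kbps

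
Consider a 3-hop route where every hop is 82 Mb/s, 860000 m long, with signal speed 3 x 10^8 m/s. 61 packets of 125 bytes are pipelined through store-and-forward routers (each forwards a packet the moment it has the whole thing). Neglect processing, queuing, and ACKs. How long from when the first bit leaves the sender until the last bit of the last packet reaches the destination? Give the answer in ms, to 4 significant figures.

9.368 ms

Per-hop transmission t_tx = L/R = 1000/82000000 = 0.0121951 ms.
Per-hop propagation t_prop = 860000/300000000 = 2.86667 ms.
Pipeline fill: first packet needs 3·t_tx to clear all hops; remaining 60 packets each add one t_tx.
Total = (3+61-1)·t_tx + 3·t_prop = 63·0.0121951 + 3·2.86667 = 9.368 ms.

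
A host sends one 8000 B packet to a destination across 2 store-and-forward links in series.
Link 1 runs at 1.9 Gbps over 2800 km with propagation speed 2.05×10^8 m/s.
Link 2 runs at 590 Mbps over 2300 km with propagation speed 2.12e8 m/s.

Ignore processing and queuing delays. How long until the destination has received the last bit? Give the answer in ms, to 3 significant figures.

24.6 ms

L = 8000 × 8 = 64000 bits.
Transmission delays (L/R per hop): 0.0336842, 0.108475 ms; sum = 0.142159 ms.
Propagation delays (d/s per hop): 13.6585, 10.8491 ms; sum = 24.5076 ms.
End-to-end = 24.6 ms.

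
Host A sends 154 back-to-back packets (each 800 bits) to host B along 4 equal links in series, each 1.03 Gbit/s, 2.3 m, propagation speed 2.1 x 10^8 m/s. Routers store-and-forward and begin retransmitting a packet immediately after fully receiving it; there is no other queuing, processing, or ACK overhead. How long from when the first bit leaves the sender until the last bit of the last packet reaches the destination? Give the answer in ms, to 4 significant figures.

Per-hop transmission t_tx = L/R = 800/1030000000 = 0.000776699 ms.
Per-hop propagation t_prop = 2.3/210000000 = 1.09524e-05 ms.
Pipeline fill: first packet needs 4·t_tx to clear all hops; remaining 153 packets each add one t_tx.
Total = (4+154-1)·t_tx + 4·t_prop = 157·0.000776699 + 4·1.09524e-05 = 0.1220 ms.

0.1220 ms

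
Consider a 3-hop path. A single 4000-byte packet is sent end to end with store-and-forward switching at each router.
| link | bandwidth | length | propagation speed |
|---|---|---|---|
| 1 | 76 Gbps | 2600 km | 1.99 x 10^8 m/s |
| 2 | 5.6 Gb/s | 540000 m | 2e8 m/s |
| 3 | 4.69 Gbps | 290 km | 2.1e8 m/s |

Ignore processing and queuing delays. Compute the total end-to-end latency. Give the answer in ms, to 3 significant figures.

17.2 ms

L = 4000 × 8 = 32000 bits.
Transmission delays (L/R per hop): 0.000421053, 0.00571429, 0.00682303 ms; sum = 0.0129584 ms.
Propagation delays (d/s per hop): 13.0653, 2.7, 1.38095 ms; sum = 17.1463 ms.
End-to-end = 17.2 ms.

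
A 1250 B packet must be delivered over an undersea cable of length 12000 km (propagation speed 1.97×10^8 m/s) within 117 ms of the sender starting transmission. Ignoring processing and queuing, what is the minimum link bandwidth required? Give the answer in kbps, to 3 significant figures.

178 kbps

L = 10000 bits.
Propagation delay = 12000000 / 197000000 = 60.9137 ms.
Transmission budget = 117 − 60.9137 = 56.0863 ms.
R ≥ L / t_tx = 10000 bits / 0.0560863 s = 178 kbps.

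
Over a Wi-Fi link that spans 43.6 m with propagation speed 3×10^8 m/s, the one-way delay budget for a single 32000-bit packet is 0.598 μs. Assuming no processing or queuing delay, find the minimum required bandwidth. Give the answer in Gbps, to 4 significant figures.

Propagation delay = 43.6 / 300000000 = 0.145333 μs.
Transmission budget = 0.598 − 0.145333 = 0.452667 μs.
R ≥ L / t_tx = 32000 bits / 4.52667e-07 s = 70.69 Gbps.

70.69 Gbps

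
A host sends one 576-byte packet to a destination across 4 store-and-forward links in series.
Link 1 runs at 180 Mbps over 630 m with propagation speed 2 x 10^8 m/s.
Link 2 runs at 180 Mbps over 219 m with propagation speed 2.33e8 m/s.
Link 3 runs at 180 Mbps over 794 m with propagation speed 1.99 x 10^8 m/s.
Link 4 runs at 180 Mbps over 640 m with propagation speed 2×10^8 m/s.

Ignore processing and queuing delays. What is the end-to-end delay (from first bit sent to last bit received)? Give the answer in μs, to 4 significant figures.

113.7 μs

L = 576 × 8 = 4608 bits.
Transmission delay per hop = L/R = 4608/180000000 = 25.6 μs; 4 hops → 102.4 μs.
Propagation delays (d/s per hop): 3.15, 0.939914, 3.98995, 3.2 μs; sum = 11.2799 μs.
End-to-end = 113.7 μs.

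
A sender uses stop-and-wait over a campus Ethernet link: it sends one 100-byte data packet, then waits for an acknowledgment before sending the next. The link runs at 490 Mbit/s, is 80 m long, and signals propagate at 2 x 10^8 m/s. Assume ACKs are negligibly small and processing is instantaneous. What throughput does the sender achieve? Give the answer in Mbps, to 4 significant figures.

328.9 Mbps

t_tx = L/R = 800/490000000 = 1.63265e-06 s.
t_prop = 80/200000000 = 4e-07 s; RTT = 8e-07 s.
Cycle = t_tx + RTT = 2.43265e-06 s.
Throughput = L / cycle = 800 / 2.43265e-06 = 328.9 Mbps.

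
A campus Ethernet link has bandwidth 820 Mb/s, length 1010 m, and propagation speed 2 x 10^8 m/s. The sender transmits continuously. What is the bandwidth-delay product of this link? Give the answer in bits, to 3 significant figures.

4140 bits

Propagation delay = 1010 / 200000000 = 5.05e-06 s.
BDP = R × t_prop = 820000000 × 5.05e-06 = 4141 bits.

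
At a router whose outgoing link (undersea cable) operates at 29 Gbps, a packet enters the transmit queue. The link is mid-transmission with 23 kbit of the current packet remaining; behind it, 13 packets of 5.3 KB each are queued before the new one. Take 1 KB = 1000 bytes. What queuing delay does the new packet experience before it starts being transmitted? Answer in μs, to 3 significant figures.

19.8 μs

Each queued packet: L/R = 42400/29000000000 = 1.46207 μs.
13 queued → 19.0069 μs.
Plus remaining 23000 bits of current packet: 0.793103 μs.
Queuing delay = 19.8 μs.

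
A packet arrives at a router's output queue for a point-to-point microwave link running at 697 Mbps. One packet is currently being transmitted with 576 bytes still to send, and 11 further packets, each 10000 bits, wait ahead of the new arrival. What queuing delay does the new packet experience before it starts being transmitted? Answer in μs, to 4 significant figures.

Each queued packet: L/R = 10000/697000000 = 14.3472 μs.
11 queued → 157.819 μs.
Plus remaining 4608 bits of current packet: 6.61119 μs.
Queuing delay = 164.4 μs.

164.4 μs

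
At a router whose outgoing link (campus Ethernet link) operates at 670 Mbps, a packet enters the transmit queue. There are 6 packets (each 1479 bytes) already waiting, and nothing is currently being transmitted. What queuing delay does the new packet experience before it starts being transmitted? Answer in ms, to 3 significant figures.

Each queued packet: L/R = 11832/670000000 = 0.0176597 ms.
6 queued → 0.105958 ms.
Queuing delay = 0.106 ms.

0.106 ms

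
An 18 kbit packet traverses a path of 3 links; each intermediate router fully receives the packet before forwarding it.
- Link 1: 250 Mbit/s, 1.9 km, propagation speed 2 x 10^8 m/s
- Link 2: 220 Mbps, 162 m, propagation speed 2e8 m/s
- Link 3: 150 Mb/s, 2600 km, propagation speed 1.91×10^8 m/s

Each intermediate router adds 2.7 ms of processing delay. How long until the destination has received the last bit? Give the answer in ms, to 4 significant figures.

19.30 ms

L = 18000 bits.
Transmission delays (L/R per hop): 0.072, 0.0818182, 0.12 ms; sum = 0.273818 ms.
Propagation delays (d/s per hop): 0.0095, 0.00081, 13.6126 ms; sum = 13.6229 ms.
Processing at 2 router(s): 2 × 2.7 ms = 5.4 ms.
End-to-end = 19.30 ms.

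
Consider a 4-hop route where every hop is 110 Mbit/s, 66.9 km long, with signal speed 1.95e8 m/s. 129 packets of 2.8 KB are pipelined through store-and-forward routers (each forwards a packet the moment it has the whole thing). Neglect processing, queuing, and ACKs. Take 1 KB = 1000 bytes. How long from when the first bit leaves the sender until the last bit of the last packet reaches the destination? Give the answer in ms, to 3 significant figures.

Per-hop transmission t_tx = L/R = 22400/110000000 = 0.203636 ms.
Per-hop propagation t_prop = 66900/195000000 = 0.343077 ms.
Pipeline fill: first packet needs 4·t_tx to clear all hops; remaining 128 packets each add one t_tx.
Total = (4+129-1)·t_tx + 4·t_prop = 132·0.203636 + 4·0.343077 = 28.3 ms.

28.3 ms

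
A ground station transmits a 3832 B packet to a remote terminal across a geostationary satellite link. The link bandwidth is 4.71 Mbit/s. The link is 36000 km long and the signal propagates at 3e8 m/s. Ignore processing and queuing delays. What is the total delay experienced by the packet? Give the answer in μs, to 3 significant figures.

L = 3832 × 8 = 30656 bits.
Transmission delay = L/R = 30656 / 4710000 = 6508.7 μs.
Propagation delay = d/s = 36000000 m / 300000000 m/s = 120000 μs.
Total = 127000 μs.

127000 μs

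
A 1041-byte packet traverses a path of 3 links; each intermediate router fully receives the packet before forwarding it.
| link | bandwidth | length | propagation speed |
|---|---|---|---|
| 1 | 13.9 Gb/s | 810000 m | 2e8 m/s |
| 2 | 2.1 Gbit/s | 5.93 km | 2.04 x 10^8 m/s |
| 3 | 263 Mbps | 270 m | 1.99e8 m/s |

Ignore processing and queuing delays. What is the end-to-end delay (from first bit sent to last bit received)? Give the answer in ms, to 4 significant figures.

4.117 ms

L = 1041 × 8 = 8328 bits.
Transmission delays (L/R per hop): 0.000599137, 0.00396571, 0.0316654 ms; sum = 0.0362303 ms.
Propagation delays (d/s per hop): 4.05, 0.0290686, 0.00135678 ms; sum = 4.08043 ms.
End-to-end = 4.117 ms.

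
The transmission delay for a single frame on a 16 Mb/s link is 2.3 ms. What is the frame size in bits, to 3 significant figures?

L = R × t_tx = 16000000 b/s × 0.0023 s = 36800 bits.

36800 bits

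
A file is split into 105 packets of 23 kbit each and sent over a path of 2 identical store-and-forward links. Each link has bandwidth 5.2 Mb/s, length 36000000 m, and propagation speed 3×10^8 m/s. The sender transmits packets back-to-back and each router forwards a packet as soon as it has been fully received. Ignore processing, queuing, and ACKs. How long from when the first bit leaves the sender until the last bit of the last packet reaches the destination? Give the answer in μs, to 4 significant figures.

708800 μs

Per-hop transmission t_tx = L/R = 23000/5200000 = 4423.08 μs.
Per-hop propagation t_prop = 36000000/300000000 = 120000 μs.
Pipeline fill: first packet needs 2·t_tx to clear all hops; remaining 104 packets each add one t_tx.
Total = (2+105-1)·t_tx + 2·t_prop = 106·4423.08 + 2·120000 = 708800 μs.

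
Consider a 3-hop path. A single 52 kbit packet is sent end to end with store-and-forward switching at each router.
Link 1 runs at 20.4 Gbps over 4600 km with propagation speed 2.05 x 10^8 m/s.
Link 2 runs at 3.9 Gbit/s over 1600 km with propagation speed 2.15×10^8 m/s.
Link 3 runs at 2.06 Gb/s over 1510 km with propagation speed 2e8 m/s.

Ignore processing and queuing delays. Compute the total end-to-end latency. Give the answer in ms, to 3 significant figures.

37.5 ms

L = 52000 bits.
Transmission delays (L/R per hop): 0.00254902, 0.0133333, 0.0252427 ms; sum = 0.0411251 ms.
Propagation delays (d/s per hop): 22.439, 7.44186, 7.55 ms; sum = 37.4309 ms.
End-to-end = 37.5 ms.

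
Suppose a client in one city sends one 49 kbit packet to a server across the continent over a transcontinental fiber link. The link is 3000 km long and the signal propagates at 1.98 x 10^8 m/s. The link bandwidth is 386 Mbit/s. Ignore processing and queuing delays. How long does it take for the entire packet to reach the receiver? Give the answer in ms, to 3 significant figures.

15.3 ms

L = 49000 bits.
Transmission delay = L/R = 49000 / 386000000 = 0.126943 ms.
Propagation delay = d/s = 3000000 m / 198000000 m/s = 15.1515 ms.
Total = 15.3 ms.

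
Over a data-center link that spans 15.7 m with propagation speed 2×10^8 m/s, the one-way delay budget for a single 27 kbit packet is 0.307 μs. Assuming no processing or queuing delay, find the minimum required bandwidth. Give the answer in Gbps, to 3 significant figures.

Propagation delay = 15.7 / 200000000 = 0.0785 μs.
Transmission budget = 0.307 − 0.0785 = 0.2285 μs.
R ≥ L / t_tx = 27000 bits / 2.285e-07 s = 118 Gbps.

118 Gbps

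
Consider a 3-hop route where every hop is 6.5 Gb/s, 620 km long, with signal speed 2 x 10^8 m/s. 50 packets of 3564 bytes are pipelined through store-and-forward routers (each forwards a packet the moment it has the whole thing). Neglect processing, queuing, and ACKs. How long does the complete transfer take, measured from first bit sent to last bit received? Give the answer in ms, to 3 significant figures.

Per-hop transmission t_tx = L/R = 28512/6500000000 = 0.00438646 ms.
Per-hop propagation t_prop = 620000/200000000 = 3.1 ms.
Pipeline fill: first packet needs 3·t_tx to clear all hops; remaining 49 packets each add one t_tx.
Total = (3+50-1)·t_tx + 3·t_prop = 52·0.00438646 + 3·3.1 = 9.53 ms.

9.53 ms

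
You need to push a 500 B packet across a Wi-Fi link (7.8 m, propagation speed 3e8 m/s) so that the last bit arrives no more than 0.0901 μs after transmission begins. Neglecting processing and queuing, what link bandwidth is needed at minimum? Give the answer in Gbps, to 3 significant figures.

L = 4000 bits.
Propagation delay = 7.8 / 300000000 = 0.026 μs.
Transmission budget = 0.0901 − 0.026 = 0.0641 μs.
R ≥ L / t_tx = 4000 bits / 6.41e-08 s = 62.4 Gbps.

62.4 Gbps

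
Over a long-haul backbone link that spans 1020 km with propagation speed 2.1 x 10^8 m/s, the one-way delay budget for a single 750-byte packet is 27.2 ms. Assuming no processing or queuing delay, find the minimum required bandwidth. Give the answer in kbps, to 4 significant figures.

268.5 kbps

L = 6000 bits.
Propagation delay = 1020000 / 210000000 = 4.85714 ms.
Transmission budget = 27.2 − 4.85714 = 22.3429 ms.
R ≥ L / t_tx = 6000 bits / 0.0223429 s = 268.5 kbps.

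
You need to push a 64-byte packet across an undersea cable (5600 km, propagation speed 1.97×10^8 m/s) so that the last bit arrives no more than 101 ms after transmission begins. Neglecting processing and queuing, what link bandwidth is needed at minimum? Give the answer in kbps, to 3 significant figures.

L = 512 bits.
Propagation delay = 5600000 / 197000000 = 28.4264 ms.
Transmission budget = 101 − 28.4264 = 72.5736 ms.
R ≥ L / t_tx = 512 bits / 0.0725736 s = 7.05 kbps.

7.05 kbps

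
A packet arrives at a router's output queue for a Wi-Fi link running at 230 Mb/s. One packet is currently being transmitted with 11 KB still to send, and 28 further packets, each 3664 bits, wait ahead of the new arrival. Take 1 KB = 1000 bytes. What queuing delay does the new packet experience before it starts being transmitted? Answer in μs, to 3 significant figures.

829 μs

Each queued packet: L/R = 3664/230000000 = 15.9304 μs.
28 queued → 446.052 μs.
Plus remaining 88000 bits of current packet: 382.609 μs.
Queuing delay = 829 μs.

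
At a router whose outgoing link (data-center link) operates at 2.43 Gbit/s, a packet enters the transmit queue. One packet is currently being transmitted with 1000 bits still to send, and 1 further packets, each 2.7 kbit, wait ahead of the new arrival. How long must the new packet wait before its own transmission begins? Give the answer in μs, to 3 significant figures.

Each queued packet: L/R = 2700/2430000000 = 1.11111 μs.
1 queued → 1.11111 μs.
Plus remaining 1000 bits of current packet: 0.411523 μs.
Queuing delay = 1.52 μs.

1.52 μs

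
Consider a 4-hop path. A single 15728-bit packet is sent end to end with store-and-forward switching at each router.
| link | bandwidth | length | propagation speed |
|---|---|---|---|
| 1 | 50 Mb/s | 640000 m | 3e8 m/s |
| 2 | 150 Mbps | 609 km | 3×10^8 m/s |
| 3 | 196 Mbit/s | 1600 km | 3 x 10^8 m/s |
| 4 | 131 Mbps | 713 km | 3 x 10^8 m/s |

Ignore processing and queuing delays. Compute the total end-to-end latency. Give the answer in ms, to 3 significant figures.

Transmission delays (L/R per hop): 0.31456, 0.104853, 0.0802449, 0.120061 ms; sum = 0.619719 ms.
Propagation delays (d/s per hop): 2.13333, 2.03, 5.33333, 2.37667 ms; sum = 11.8733 ms.
End-to-end = 12.5 ms.

12.5 ms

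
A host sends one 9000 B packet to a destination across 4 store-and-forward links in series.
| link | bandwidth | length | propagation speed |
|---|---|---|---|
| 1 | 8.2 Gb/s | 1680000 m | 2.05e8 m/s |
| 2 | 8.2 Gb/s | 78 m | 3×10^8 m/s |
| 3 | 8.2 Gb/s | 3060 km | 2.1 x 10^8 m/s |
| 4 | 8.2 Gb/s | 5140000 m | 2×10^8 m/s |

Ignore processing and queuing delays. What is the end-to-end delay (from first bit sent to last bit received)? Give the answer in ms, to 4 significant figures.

L = 9000 × 8 = 72000 bits.
Transmission delay per hop = L/R = 72000/8.2e+09 = 0.00878049 ms; 4 hops → 0.035122 ms.
Propagation delays (d/s per hop): 8.19512, 0.00026, 14.5714, 25.7 ms; sum = 48.4668 ms.
End-to-end = 48.50 ms.

48.50 ms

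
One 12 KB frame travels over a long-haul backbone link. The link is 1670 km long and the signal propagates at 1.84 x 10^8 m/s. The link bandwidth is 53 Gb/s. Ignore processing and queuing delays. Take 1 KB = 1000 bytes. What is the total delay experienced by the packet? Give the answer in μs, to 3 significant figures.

9080 μs

L = 96000 bits.
Transmission delay = L/R = 96000 / 53000000000 = 1.81132 μs.
Propagation delay = d/s = 1670000 m / 184000000 m/s = 9076.09 μs.
Total = 9080 μs.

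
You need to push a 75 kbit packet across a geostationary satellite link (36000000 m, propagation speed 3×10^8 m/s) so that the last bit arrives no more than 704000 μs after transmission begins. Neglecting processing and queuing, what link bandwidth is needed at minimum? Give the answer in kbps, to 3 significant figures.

Propagation delay = 36000000 / 300000000 = 120000 μs.
Transmission budget = 704000 − 120000 = 584000 μs.
R ≥ L / t_tx = 75000 bits / 0.584 s = 128 kbps.

128 kbps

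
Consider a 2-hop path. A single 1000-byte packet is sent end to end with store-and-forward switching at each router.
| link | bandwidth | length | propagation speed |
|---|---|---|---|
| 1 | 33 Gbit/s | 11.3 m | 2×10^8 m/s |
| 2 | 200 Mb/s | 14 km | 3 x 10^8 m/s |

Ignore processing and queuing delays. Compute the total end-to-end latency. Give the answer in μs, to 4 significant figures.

86.97 μs

L = 1000 × 8 = 8000 bits.
Transmission delays (L/R per hop): 0.242424, 40 μs; sum = 40.2424 μs.
Propagation delays (d/s per hop): 0.0565, 46.6667 μs; sum = 46.7232 μs.
End-to-end = 86.97 μs.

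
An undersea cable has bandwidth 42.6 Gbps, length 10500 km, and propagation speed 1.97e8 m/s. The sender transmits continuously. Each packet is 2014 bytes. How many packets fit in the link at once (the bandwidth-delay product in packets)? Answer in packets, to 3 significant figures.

141000 packets

Propagation delay = 10500000 / 197000000 = 0.0532995 s.
BDP = R × t_prop = 42600000000 × 0.0532995 = 2270560000 bits.
In packets of 16112 bits: 141000 packets.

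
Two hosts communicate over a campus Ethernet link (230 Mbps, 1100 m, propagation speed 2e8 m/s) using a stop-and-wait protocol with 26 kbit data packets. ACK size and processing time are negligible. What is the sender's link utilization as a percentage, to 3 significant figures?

t_tx = L/R = 26000/230000000 = 0.000113043 s.
t_prop = 1100/200000000 = 5.5e-06 s; RTT = 1.1e-05 s.
Cycle = t_tx + RTT = 0.000124043 s.
Utilization = t_tx / cycle = 0.000113043/0.000124043 = 91.1 %.

91.1 %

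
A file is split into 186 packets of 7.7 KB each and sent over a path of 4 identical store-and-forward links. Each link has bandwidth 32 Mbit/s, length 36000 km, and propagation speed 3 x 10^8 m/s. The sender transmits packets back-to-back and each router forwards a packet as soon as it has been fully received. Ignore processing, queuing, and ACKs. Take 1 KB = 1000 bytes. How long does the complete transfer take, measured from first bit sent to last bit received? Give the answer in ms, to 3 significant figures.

844 ms

Per-hop transmission t_tx = L/R = 61600/32000000 = 1.925 ms.
Per-hop propagation t_prop = 36000000/300000000 = 120 ms.
Pipeline fill: first packet needs 4·t_tx to clear all hops; remaining 185 packets each add one t_tx.
Total = (4+186-1)·t_tx + 4·t_prop = 189·1.925 + 4·120 = 844 ms.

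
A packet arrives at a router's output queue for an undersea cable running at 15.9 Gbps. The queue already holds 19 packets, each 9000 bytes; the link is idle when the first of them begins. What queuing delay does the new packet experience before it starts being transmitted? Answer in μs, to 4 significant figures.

86.04 μs

Each queued packet: L/R = 72000/15900000000 = 4.5283 μs.
19 queued → 86.0377 μs.
Queuing delay = 86.04 μs.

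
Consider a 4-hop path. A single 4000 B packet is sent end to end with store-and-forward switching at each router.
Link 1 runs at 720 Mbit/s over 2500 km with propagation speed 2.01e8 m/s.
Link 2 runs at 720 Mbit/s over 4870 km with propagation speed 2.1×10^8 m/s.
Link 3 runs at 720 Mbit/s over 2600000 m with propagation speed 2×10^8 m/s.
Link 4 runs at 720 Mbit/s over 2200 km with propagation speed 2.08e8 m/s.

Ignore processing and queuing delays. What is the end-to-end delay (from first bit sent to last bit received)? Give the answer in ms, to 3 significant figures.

L = 4000 × 8 = 32000 bits.
Transmission delay per hop = L/R = 32000/720000000 = 0.0444444 ms; 4 hops → 0.177778 ms.
Propagation delays (d/s per hop): 12.4378, 23.1905, 13, 10.5769 ms; sum = 59.2052 ms.
End-to-end = 59.4 ms.

59.4 ms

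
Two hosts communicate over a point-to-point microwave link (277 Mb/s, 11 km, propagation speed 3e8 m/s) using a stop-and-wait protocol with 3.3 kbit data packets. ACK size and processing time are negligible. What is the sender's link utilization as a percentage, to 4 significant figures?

13.98 %

t_tx = L/R = 3300/277000000 = 1.19134e-05 s.
t_prop = 11000/300000000 = 3.66667e-05 s; RTT = 7.33333e-05 s.
Cycle = t_tx + RTT = 8.52467e-05 s.
Utilization = t_tx / cycle = 1.19134e-05/8.52467e-05 = 13.98 %.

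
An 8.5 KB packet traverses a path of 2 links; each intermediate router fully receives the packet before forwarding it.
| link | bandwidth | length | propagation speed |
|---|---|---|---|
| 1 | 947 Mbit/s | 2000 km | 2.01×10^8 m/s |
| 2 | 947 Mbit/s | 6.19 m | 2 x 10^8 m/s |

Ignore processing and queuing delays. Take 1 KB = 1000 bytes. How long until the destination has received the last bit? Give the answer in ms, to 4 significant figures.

10.09 ms

L = 68000 bits.
Transmission delay per hop = L/R = 68000/947000000 = 0.0718057 ms; 2 hops → 0.143611 ms.
Propagation delays (d/s per hop): 9.95025, 3.095e-05 ms; sum = 9.95028 ms.
End-to-end = 10.09 ms.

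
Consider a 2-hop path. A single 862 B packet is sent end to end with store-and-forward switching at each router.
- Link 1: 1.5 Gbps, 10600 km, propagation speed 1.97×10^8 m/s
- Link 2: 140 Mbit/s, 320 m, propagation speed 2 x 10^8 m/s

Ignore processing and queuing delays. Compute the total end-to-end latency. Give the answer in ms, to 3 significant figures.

L = 862 × 8 = 6896 bits.
Transmission delays (L/R per hop): 0.00459733, 0.0492571 ms; sum = 0.0538545 ms.
Propagation delays (d/s per hop): 53.8071, 0.0016 ms; sum = 53.8087 ms.
End-to-end = 53.9 ms.

53.9 ms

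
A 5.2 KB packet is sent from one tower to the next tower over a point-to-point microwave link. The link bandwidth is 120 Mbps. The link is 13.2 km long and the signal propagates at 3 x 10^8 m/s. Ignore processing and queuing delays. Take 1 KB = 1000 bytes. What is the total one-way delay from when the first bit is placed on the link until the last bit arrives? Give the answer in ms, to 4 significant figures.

0.3907 ms

L = 41600 bits.
Transmission delay = L/R = 41600 / 120000000 = 0.346667 ms.
Propagation delay = d/s = 13200 m / 300000000 m/s = 0.044 ms.
Total = 0.3907 ms.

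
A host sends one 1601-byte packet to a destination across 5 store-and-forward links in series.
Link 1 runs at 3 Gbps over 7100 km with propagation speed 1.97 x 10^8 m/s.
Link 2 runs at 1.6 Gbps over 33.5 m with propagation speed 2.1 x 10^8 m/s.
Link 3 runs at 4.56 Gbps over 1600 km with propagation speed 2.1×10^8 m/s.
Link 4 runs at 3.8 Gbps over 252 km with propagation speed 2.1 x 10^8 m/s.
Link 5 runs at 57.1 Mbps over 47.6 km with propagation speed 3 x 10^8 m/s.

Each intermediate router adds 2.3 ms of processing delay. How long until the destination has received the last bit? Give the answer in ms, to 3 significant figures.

54.5 ms

L = 1601 × 8 = 12808 bits.
Transmission delays (L/R per hop): 0.00426933, 0.008005, 0.00280877, 0.00337053, 0.224308 ms; sum = 0.242762 ms.
Propagation delays (d/s per hop): 36.0406, 0.000159524, 7.61905, 1.2, 0.158667 ms; sum = 45.0185 ms.
Processing at 4 router(s): 4 × 2.3 ms = 9.2 ms.
End-to-end = 54.5 ms.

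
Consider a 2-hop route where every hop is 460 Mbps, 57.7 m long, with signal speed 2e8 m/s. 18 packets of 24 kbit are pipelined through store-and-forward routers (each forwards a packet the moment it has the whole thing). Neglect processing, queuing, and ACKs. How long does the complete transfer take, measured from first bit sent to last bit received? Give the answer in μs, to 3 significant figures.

Per-hop transmission t_tx = L/R = 24000/460000000 = 52.1739 μs.
Per-hop propagation t_prop = 57.7/200000000 = 0.2885 μs.
Pipeline fill: first packet needs 2·t_tx to clear all hops; remaining 17 packets each add one t_tx.
Total = (2+18-1)·t_tx + 2·t_prop = 19·52.1739 + 2·0.2885 = 992 μs.

992 μs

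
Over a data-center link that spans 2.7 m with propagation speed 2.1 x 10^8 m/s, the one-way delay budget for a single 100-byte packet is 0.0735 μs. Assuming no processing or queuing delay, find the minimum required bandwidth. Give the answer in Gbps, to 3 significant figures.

L = 800 bits.
Propagation delay = 2.7 / 210000000 = 0.0128571 μs.
Transmission budget = 0.0735 − 0.0128571 = 0.0606429 μs.
R ≥ L / t_tx = 800 bits / 6.06429e-08 s = 13.2 Gbps.

13.2 Gbps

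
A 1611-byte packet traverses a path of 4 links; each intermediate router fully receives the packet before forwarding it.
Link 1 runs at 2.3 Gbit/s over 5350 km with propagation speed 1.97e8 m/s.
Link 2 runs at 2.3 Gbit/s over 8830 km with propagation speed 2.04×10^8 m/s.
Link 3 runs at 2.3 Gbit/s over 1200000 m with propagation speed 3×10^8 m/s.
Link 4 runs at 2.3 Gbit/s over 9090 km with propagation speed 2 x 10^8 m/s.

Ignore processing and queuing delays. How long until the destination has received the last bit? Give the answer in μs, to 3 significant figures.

L = 1611 × 8 = 12888 bits.
Transmission delay per hop = L/R = 12888/2300000000 = 5.60348 μs; 4 hops → 22.4139 μs.
Propagation delays (d/s per hop): 27157.4, 43284.3, 4000, 45450 μs; sum = 119892 μs.
End-to-end = 120000 μs.

120000 μs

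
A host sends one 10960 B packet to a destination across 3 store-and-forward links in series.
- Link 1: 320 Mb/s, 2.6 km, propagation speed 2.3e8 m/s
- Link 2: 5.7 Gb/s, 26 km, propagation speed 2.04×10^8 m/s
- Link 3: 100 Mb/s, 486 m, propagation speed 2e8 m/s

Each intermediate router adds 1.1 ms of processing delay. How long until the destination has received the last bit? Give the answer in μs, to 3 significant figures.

3510 μs

L = 10960 × 8 = 87680 bits.
Transmission delays (L/R per hop): 274, 15.3825, 876.8 μs; sum = 1166.18 μs.
Propagation delays (d/s per hop): 11.3043, 127.451, 2.43 μs; sum = 141.185 μs.
Processing at 2 router(s): 2 × 1.1 ms = 2200 μs.
End-to-end = 3510 μs.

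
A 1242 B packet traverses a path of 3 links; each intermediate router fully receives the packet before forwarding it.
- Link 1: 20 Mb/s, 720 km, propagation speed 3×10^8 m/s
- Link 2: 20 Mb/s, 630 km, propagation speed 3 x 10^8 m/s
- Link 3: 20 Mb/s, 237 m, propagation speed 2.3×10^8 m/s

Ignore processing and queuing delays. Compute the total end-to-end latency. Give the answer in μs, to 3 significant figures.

5990 μs

L = 1242 × 8 = 9936 bits.
Transmission delay per hop = L/R = 9936/20000000 = 496.8 μs; 3 hops → 1490.4 μs.
Propagation delays (d/s per hop): 2400, 2100, 1.03043 μs; sum = 4501.03 μs.
End-to-end = 5990 μs.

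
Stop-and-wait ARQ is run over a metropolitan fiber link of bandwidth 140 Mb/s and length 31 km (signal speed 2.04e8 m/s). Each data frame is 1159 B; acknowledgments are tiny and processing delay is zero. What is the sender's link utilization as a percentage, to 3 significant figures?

17.9 %

t_tx = L/R = 9272/140000000 = 6.62286e-05 s.
t_prop = 31000/204000000 = 0.000151961 s; RTT = 0.000303922 s.
Cycle = t_tx + RTT = 0.00037015 s.
Utilization = t_tx / cycle = 6.62286e-05/0.00037015 = 17.9 %.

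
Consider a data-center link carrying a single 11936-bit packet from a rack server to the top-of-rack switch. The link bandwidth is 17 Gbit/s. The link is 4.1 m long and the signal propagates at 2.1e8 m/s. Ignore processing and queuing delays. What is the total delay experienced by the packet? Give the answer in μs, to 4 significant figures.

0.7216 μs

Transmission delay = L/R = 11936 / 17000000000 = 0.702118 μs.
Propagation delay = d/s = 4.1 m / 210000000 m/s = 0.0195238 μs.
Total = 0.7216 μs.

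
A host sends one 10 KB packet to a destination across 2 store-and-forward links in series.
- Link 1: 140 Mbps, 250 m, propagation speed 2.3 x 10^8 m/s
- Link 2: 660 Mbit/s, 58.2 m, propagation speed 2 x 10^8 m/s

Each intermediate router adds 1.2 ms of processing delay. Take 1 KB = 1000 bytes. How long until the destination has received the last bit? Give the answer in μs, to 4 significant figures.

1894 μs

L = 80000 bits.
Transmission delays (L/R per hop): 571.429, 121.212 μs; sum = 692.641 μs.
Propagation delays (d/s per hop): 1.08696, 0.291 μs; sum = 1.37796 μs.
Processing at 1 router(s): 1 × 1.2 ms = 1200 μs.
End-to-end = 1894 μs.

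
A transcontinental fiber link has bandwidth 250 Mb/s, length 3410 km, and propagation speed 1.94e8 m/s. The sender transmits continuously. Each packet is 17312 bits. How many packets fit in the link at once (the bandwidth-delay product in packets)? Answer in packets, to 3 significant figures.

254 packets

Propagation delay = 3410000 / 194000000 = 0.0175773 s.
BDP = R × t_prop = 250000000 × 0.0175773 = 4394330 bits.
In packets of 17312 bits: 254 packets.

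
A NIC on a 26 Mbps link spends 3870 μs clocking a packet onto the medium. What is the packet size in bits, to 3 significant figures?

101000 bits

L = R × t_tx = 26000000 b/s × 0.00387 s = 100620 bits.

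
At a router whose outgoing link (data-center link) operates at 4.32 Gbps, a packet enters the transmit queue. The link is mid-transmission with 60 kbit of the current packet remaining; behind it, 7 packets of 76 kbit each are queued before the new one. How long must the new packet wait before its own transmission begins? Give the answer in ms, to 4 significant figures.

0.1370 ms

Each queued packet: L/R = 76000/4320000000 = 0.0175926 ms.
7 queued → 0.123148 ms.
Plus remaining 60000 bits of current packet: 0.0138889 ms.
Queuing delay = 0.1370 ms.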